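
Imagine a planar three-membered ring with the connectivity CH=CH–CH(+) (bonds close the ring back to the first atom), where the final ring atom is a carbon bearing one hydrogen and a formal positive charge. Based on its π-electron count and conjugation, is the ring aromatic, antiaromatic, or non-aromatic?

Check conjugation: each doubly-bonded ring atom is sp² with one p-orbital electron; the carbocation has an empty p orbital — every position has a p orbital, so the cyclic π system is continuous.
Adding the contributions, 1 × 2 = 2 from the double-bond unit + 0 from the CH(+) atom = 2.
Since 2 = 4·0 + 2, the ring meets the 4n+2 criterion.
This is the cyclopropenyl cation.

Aromatic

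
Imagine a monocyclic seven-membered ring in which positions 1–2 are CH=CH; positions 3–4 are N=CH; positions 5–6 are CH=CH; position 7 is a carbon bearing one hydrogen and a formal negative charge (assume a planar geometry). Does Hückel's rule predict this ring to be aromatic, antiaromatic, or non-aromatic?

Antiaromatic

The p orbitals form a continuous loop: each doubly-bonded ring atom is sp² with one p-orbital electron; each sp² =N– keeps its lone pair in-plane and puts one electron into the π system; the carbanion's lone pair occupies the p orbital. The ring is fully conjugated.
π-electron count: 3 × 2 = 6 from the double-bond units + 2 from the CH(-) atom = 8.
With 8 = 4·2 π electrons, Hückel's rule classifies the planar ring as antiaromatic.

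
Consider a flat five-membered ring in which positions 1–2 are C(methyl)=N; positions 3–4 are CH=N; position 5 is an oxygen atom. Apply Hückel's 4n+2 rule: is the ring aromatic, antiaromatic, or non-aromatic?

Check conjugation: the double-bond atoms are sp², each contributing one p electron; each sp² =N– keeps its lone pair in-plane and puts one electron into the π system; the oxygen donates one lone pair from its p orbital — every position has a p orbital, so the cyclic π system is continuous.
Counting π electrons: 2 × 2 = 4 from the double-bond units + 2 from the O atom = 6.
That gives a 4n+2 count (6, n = 1).

Aromatic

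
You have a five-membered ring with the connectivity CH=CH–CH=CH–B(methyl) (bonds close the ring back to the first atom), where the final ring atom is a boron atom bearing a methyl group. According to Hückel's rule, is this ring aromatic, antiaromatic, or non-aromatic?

The p orbitals form a continuous loop: the double-bond atoms are sp², each contributing one p electron; the boron has an empty p orbital. The ring is fully conjugated.
π-electron count: 2 × 2 = 4 from the double-bond units + 0 from the B(methyl) atom = 4.
4 is a 4n count (n = 1), so the planar conjugated ring is antiaromatic.

Antiaromatic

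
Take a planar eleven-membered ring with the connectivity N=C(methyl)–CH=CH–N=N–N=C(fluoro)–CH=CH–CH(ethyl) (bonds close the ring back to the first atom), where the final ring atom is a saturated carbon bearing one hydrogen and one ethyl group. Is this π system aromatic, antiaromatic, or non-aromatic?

Non-aromatic

Because that saturated carbon is sp³ and has no p orbital in the ring π system at the CH(ethyl) position, the π system cannot extend all the way around the ring.
A ring that is not fully conjugated cannot be aromatic or antiaromatic regardless of its π-electron count.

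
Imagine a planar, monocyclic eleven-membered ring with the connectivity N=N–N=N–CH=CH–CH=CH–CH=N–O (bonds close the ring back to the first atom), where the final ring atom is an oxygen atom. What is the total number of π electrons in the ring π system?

12

Every ring atom contributes a p orbital perpendicular to the ring (the double-bond atoms are sp², each contributing one p electron; each =N– nitrogen is pyridine-type (lone pair in the sp² plane, one electron in the p orbital); the oxygen donates one lone pair from its p orbital), so the π system is cyclic and fully conjugated.
π-electron count: 5 × 2 = 10 from the double-bond units + 2 from the O atom = 12.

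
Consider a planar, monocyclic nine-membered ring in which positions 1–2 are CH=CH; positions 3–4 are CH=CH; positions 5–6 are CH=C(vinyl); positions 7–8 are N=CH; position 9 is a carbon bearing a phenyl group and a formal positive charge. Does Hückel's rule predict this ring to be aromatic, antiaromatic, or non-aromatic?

Antiaromatic

The p orbitals form a continuous loop: every atom in a ring double bond is sp² and brings one electron to the p orbital; each =N– nitrogen is pyridine-type (lone pair in the sp² plane, one electron in the p orbital); the carbocation has an empty p orbital. The ring is fully conjugated.
Adding the contributions, 4 × 2 = 8 from the double-bond units + 0 from the C(phenyl)(+) atom = 8.
With 8 = 4·2 π electrons, Hückel's rule classifies the planar ring as antiaromatic.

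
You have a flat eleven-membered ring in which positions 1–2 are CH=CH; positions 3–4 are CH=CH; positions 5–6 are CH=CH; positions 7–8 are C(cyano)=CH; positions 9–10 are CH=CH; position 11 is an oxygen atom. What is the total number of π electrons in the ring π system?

The p orbitals form a continuous loop: the double-bond atoms are sp², each contributing one p electron; the oxygen donates one lone pair from its p orbital. The ring is fully conjugated.
Tallying contributions gives 5 × 2 = 10 from the double-bond units + 2 from the O atom = 12.

12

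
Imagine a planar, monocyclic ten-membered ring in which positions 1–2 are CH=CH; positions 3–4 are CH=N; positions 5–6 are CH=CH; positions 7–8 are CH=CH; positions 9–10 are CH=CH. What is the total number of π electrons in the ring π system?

Every ring atom contributes a p orbital perpendicular to the ring (the double-bond atoms are sp², each contributing one p electron; the doubly-bonded nitrogens are pyridine-type — their lone pairs lie in the ring plane, leaving one electron in the p orbital), so the π system is cyclic and fully conjugated.
Tallying contributions gives 5 × 2 = 10 from the 5 double-bond units.

10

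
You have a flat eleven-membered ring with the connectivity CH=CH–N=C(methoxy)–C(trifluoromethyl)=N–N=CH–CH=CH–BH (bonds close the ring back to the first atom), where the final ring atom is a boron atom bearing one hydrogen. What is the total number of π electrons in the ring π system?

10

The p orbitals form a continuous loop: the double-bond atoms are sp², each contributing one p electron; each =N– nitrogen is pyridine-type (lone pair in the sp² plane, one electron in the p orbital); the boron has an empty p orbital. The ring is fully conjugated.
Tallying contributions gives 5 × 2 = 10 from the double-bond units + 0 from the BH atom = 10.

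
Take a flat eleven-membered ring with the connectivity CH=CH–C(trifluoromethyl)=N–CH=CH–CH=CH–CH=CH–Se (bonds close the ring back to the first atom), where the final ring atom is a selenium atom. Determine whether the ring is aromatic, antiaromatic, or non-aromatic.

Antiaromatic

Check conjugation: the double-bond atoms are sp², each contributing one p electron; each sp² =N– keeps its lone pair in-plane and puts one electron into the π system; the selenium donates one lone pair from its p orbital — every position has a p orbital, so the cyclic π system is continuous.
π-electron count: 5 × 2 = 10 from the double-bond units + 2 from the Se atom = 12.
A 4n π count (12, n = 3) in a planar conjugated ring means antiaromatic.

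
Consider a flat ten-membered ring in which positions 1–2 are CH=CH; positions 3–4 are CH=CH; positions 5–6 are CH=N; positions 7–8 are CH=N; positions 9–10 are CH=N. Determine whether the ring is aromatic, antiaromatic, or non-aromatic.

The p orbitals form a continuous loop: every atom in a ring double bond is sp² and brings one electron to the p orbital; the doubly-bonded nitrogens are pyridine-type — their lone pairs lie in the ring plane, leaving one electron in the p orbital. The ring is fully conjugated.
Counting π electrons: 5 × 2 = 10 from the 5 double-bond units.
Since 10 = 4·2 + 2, the ring meets the 4n+2 criterion.

Aromatic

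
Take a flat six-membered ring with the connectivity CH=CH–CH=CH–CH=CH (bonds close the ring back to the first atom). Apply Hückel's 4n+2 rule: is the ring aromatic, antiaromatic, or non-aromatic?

Aromatic

Every ring atom contributes a p orbital perpendicular to the ring (every atom in a ring double bond is sp² and brings one electron to the p orbital), so the π system is cyclic and fully conjugated.
π-electron count: 3 × 2 = 6 from the 3 double-bond units.
6 = 4(1) + 2, which satisfies Hückel's 4n+2 rule.
This is benzene.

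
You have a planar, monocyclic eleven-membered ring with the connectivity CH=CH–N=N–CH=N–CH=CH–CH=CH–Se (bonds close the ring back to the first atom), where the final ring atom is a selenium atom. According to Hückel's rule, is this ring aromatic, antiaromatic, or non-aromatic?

Antiaromatic

Every ring atom contributes a p orbital perpendicular to the ring (every atom in a ring double bond is sp² and brings one electron to the p orbital; the doubly-bonded nitrogens are pyridine-type — their lone pairs lie in the ring plane, leaving one electron in the p orbital; the selenium donates one lone pair from its p orbital), so the π system is cyclic and fully conjugated.
Tallying contributions gives 5 × 2 = 10 from the double-bond units + 2 from the Se atom = 12.
12 is a 4n count (n = 3), so the planar conjugated ring is antiaromatic.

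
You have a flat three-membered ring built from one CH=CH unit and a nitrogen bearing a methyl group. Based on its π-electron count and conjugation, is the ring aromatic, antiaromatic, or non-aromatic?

The p orbitals form a continuous loop: every atom in a ring double bond is sp² and brings one electron to the p orbital; the pyrrole-type nitrogen donates its lone pair from the p orbital. The ring is fully conjugated.
Adding the contributions, 1 × 2 = 2 from the double-bond unit + 2 from the N(methyl) atom = 4.
4 is a 4n count (n = 1), so the planar conjugated ring is antiaromatic.

Antiaromatic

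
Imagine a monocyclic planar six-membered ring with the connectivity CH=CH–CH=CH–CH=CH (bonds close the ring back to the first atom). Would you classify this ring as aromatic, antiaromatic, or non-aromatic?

The p orbitals form a continuous loop: each doubly-bonded ring atom is sp² with one p-orbital electron. The ring is fully conjugated.
Adding the contributions, 3 × 2 = 6 from the 3 double-bond units.
6 = 4(1) + 2, which satisfies Hückel's 4n+2 rule.
This is benzene.

Aromatic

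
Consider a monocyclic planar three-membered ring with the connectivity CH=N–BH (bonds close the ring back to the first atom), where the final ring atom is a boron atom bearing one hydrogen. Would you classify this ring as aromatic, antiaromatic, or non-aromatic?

Aromatic

Check conjugation: every atom in a ring double bond is sp² and brings one electron to the p orbital; the doubly-bonded nitrogens are pyridine-type — their lone pairs lie in the ring plane, leaving one electron in the p orbital; the boron has an empty p orbital — every position has a p orbital, so the cyclic π system is continuous.
π-electron count: 1 × 2 = 2 from the double-bond unit + 0 from the BH atom = 2.
Since 2 = 4·0 + 2, the ring meets the 4n+2 criterion.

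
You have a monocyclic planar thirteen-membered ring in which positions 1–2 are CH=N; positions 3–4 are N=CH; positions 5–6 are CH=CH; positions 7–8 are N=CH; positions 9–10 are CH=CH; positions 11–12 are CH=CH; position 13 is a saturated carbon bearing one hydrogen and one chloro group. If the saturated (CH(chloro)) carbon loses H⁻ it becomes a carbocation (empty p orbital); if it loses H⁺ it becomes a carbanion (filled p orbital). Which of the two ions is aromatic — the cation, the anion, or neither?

Once that carbon is sp², every ring atom has a p orbital and both ions are fully conjugated.
Cation: 6 × 2 + 0 = 12 π electrons → 4(3), antiaromatic.
Anion: 6 × 2 + 2 = 14 π electrons → 4(3)+2, aromatic.

The anion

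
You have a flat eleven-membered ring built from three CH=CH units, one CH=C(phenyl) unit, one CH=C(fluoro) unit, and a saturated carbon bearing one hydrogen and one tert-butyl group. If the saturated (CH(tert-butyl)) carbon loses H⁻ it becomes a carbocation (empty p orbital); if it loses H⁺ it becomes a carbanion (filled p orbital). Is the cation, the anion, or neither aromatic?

The cation

Both ions have a continuous loop of p orbitals — each ring atom is sp².
Cation: 5 × 2 + 0 = 10 π electrons → 4(2)+2, aromatic.
Anion: 5 × 2 + 2 = 12 π electrons → 4(3), antiaromatic.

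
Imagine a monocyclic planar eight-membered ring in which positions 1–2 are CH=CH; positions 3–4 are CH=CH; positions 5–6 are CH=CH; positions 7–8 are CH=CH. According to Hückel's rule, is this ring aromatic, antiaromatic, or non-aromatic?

Every ring atom contributes a p orbital perpendicular to the ring (the double-bond atoms are sp², each contributing one p electron), so the π system is cyclic and fully conjugated.
π-electron count: 4 × 2 = 8 from the 4 double-bond units.
8 is a 4n count (n = 2), so the planar conjugated ring is antiaromatic.
(This ring is cyclooctatetraene.)

Antiaromatic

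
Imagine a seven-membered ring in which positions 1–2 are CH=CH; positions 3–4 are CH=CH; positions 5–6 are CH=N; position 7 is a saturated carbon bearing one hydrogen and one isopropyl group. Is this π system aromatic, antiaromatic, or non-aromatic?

Non-aromatic

The CH(isopropyl) position has four σ bonds — that saturated carbon is sp³ and has no p orbital in the ring π system — so the cyclic conjugation is interrupted.
Broken conjugation rules out both aromaticity and antiaromaticity.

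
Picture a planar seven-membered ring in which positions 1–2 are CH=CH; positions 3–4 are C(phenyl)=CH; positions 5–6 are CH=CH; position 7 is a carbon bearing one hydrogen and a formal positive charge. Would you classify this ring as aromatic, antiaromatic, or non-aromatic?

Every ring atom contributes a p orbital perpendicular to the ring (the double-bond atoms are sp², each contributing one p electron; the carbocation has an empty p orbital), so the π system is cyclic and fully conjugated.
π-electron count: 3 × 2 = 6 from the double-bond units + 0 from the CH(+) atom = 6.
Since 6 = 4·1 + 2, the ring meets the 4n+2 criterion.

Aromatic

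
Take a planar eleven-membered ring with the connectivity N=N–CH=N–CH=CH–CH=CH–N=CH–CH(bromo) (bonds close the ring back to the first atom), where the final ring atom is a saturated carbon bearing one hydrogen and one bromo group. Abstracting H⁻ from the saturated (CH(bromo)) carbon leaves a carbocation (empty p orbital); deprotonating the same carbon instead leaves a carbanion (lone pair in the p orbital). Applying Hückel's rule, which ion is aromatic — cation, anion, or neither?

Once that carbon is sp², every ring atom has a p orbital and both ions are fully conjugated.
Cation: 5 × 2 + 0 = 10 π electrons → 4(2)+2, aromatic.
Anion: 5 × 2 + 2 = 12 π electrons → 4(3), antiaromatic.

The cation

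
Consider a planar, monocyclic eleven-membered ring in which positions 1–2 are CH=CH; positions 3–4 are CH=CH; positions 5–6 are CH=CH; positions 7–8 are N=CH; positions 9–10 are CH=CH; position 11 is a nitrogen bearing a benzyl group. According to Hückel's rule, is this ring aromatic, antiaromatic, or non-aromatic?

Antiaromatic

Every ring atom contributes a p orbital perpendicular to the ring (every atom in a ring double bond is sp² and brings one electron to the p orbital; the doubly-bonded nitrogens are pyridine-type — their lone pairs lie in the ring plane, leaving one electron in the p orbital; the pyrrole-type nitrogen donates its lone pair from the p orbital), so the π system is cyclic and fully conjugated.
π-electron count: 5 × 2 = 10 from the double-bond units + 2 from the N(benzyl) atom = 12.
12 is a 4n count (n = 3), so the planar conjugated ring is antiaromatic.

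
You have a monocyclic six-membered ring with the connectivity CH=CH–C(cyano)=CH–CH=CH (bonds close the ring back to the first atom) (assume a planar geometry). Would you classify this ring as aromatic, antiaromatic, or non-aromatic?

Aromatic

The p orbitals form a continuous loop: each doubly-bonded ring atom is sp² with one p-orbital electron. The ring is fully conjugated.
π-electron count: 3 × 2 = 6 from the 3 double-bond units.
With 6 π electrons (n = 1), the Hückel 4n+2 condition holds.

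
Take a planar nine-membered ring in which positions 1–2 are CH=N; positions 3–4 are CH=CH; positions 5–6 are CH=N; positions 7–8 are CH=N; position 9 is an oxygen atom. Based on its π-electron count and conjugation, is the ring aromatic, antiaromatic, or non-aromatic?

Aromatic

All ring atoms are sp² and supply a p orbital to the ring (every atom in a ring double bond is sp² and brings one electron to the p orbital; each =N– nitrogen is pyridine-type (lone pair in the sp² plane, one electron in the p orbital); the oxygen donates one lone pair from its p orbital); the conjugation is uninterrupted.
Counting π electrons: 4 × 2 = 8 from the double-bond units + 2 from the O atom = 10.
That gives a 4n+2 count (10, n = 2).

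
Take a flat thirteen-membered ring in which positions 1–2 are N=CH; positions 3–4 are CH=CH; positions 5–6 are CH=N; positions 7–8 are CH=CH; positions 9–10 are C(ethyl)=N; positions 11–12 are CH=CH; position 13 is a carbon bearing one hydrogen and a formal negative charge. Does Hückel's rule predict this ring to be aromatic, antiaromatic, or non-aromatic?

The p orbitals form a continuous loop: each doubly-bonded ring atom is sp² with one p-orbital electron; each sp² =N– keeps its lone pair in-plane and puts one electron into the π system; the carbanion's lone pair occupies the p orbital. The ring is fully conjugated.
Tallying contributions gives 6 × 2 = 12 from the double-bond units + 2 from the CH(-) atom = 14.
14 = 4(3) + 2, which satisfies Hückel's 4n+2 rule.

Aromatic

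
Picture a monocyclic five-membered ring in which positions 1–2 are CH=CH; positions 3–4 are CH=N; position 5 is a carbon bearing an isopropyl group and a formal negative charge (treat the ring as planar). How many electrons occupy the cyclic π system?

6

Every ring atom contributes a p orbital perpendicular to the ring (the double-bond atoms are sp², each contributing one p electron; the doubly-bonded nitrogens are pyridine-type — their lone pairs lie in the ring plane, leaving one electron in the p orbital; the carbanion's lone pair occupies the p orbital), so the π system is cyclic and fully conjugated.
π-electron count: 2 × 2 = 4 from the double-bond units + 2 from the C(isopropyl)(-) atom = 6.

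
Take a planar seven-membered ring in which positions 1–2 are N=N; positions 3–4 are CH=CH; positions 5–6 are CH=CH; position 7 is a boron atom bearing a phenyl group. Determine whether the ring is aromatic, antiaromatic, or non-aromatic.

Aromatic

All ring atoms are sp² and supply a p orbital to the ring (each doubly-bonded ring atom is sp² with one p-orbital electron; each =N– nitrogen is pyridine-type (lone pair in the sp² plane, one electron in the p orbital); the boron has an empty p orbital); the conjugation is uninterrupted.
π-electron count: 3 × 2 = 6 from the double-bond units + 0 from the B(phenyl) atom = 6.
With 6 π electrons (n = 1), the Hückel 4n+2 condition holds.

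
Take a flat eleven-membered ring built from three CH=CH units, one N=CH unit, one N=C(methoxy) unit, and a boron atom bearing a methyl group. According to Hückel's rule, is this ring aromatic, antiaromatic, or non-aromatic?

Aromatic

The p orbitals form a continuous loop: every atom in a ring double bond is sp² and brings one electron to the p orbital; each =N– nitrogen is pyridine-type (lone pair in the sp² plane, one electron in the p orbital); the boron has an empty p orbital. The ring is fully conjugated.
Tallying contributions gives 5 × 2 = 10 from the double-bond units + 0 from the B(methyl) atom = 10.
That gives a 4n+2 count (10, n = 2).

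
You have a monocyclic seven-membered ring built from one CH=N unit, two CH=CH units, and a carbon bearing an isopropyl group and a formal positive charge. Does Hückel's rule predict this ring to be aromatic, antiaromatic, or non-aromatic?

Every ring atom contributes a p orbital perpendicular to the ring (every atom in a ring double bond is sp² and brings one electron to the p orbital; each sp² =N– keeps its lone pair in-plane and puts one electron into the π system; the carbocation has an empty p orbital), so the π system is cyclic and fully conjugated.
Counting π electrons: 3 × 2 = 6 from the double-bond units + 0 from the C(isopropyl)(+) atom = 6.
With 6 π electrons (n = 1), the Hückel 4n+2 condition holds.

Aromatic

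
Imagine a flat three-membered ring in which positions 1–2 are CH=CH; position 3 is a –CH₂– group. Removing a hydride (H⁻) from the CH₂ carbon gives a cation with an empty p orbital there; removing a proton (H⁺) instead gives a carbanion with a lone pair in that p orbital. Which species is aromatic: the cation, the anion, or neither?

Once that carbon is sp², every ring atom has a p orbital and both ions are fully conjugated.
Cation: 1 × 2 + 0 = 2 π electrons → 4(0)+2, aromatic.
Anion: 1 × 2 + 2 = 4 π electrons → 4(1), antiaromatic.

The cation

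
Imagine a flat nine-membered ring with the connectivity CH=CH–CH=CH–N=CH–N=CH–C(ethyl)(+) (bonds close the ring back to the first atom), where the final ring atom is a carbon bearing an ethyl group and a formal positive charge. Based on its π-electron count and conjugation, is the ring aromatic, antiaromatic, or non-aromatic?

Antiaromatic

Every ring atom contributes a p orbital perpendicular to the ring (the double-bond atoms are sp², each contributing one p electron; each sp² =N– keeps its lone pair in-plane and puts one electron into the π system; the carbocation has an empty p orbital), so the π system is cyclic and fully conjugated.
Adding the contributions, 4 × 2 = 8 from the double-bond units + 0 from the C(ethyl)(+) atom = 8.
8 = 4(2); a planar, fully conjugated 4n system is antiaromatic.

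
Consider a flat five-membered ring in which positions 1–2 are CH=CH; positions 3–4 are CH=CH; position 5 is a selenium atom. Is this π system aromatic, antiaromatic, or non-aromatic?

Aromatic

Check conjugation: every atom in a ring double bond is sp² and brings one electron to the p orbital; the selenium donates one lone pair from its p orbital — every position has a p orbital, so the cyclic π system is continuous.
Counting π electrons: 2 × 2 = 4 from the double-bond units + 2 from the Se atom = 6.
That gives a 4n+2 count (6, n = 1).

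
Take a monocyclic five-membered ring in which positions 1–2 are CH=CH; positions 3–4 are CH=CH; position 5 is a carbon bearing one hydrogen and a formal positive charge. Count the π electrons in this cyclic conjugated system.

4

Every ring atom contributes a p orbital perpendicular to the ring (every atom in a ring double bond is sp² and brings one electron to the p orbital; the carbocation has an empty p orbital), so the π system is cyclic and fully conjugated.
Adding the contributions, 2 × 2 = 4 from the double-bond units + 0 from the CH(+) atom = 4.
(The species described is the cyclopentadienyl cation.)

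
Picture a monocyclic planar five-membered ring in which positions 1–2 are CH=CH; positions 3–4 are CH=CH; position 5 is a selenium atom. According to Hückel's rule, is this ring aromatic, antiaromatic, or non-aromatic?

Check conjugation: the double-bond atoms are sp², each contributing one p electron; the selenium donates one lone pair from its p orbital — every position has a p orbital, so the cyclic π system is continuous.
Adding the contributions, 2 × 2 = 4 from the double-bond units + 2 from the Se atom = 6.
That gives a 4n+2 count (6, n = 1).
(The species described is selenophene.)

Aromatic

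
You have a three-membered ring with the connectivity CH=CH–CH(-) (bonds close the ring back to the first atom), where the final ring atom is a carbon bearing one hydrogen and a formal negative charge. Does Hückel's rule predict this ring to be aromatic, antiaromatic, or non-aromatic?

Check conjugation: the double-bond atoms are sp², each contributing one p electron; the carbanion's lone pair occupies the p orbital — every position has a p orbital, so the cyclic π system is continuous.
π-electron count: 1 × 2 = 2 from the double-bond unit + 2 from the CH(-) atom = 4.
A 4n π count (4, n = 1) in a planar conjugated ring means antiaromatic.
(The species described is the cyclopropenyl anion.)

Antiaromatic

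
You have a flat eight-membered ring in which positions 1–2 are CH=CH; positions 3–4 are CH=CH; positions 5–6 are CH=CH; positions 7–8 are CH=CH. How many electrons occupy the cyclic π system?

8

The p orbitals form a continuous loop: every atom in a ring double bond is sp² and brings one electron to the p orbital. The ring is fully conjugated.
π-electron count: 4 × 2 = 8 from the 4 double-bond units.
(The species described is cyclooctatetraene.)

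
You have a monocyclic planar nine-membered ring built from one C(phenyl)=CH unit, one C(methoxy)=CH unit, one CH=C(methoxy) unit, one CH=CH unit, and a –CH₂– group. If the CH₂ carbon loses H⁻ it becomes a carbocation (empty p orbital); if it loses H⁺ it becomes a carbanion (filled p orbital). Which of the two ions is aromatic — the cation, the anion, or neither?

Once that carbon is sp², every ring atom has a p orbital and both ions are fully conjugated.
Cation: 4 × 2 + 0 = 8 π electrons → 4(2), antiaromatic.
Anion: 4 × 2 + 2 = 10 π electrons → 4(2)+2, aromatic.

The anion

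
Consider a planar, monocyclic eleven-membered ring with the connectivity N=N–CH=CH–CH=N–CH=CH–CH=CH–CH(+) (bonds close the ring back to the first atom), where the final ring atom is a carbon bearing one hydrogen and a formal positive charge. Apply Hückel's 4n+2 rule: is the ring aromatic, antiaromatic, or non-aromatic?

Aromatic

All ring atoms are sp² and supply a p orbital to the ring (the double-bond atoms are sp², each contributing one p electron; the doubly-bonded nitrogens are pyridine-type — their lone pairs lie in the ring plane, leaving one electron in the p orbital; the carbocation has an empty p orbital); the conjugation is uninterrupted.
Counting π electrons: 5 × 2 = 10 from the double-bond units + 0 from the CH(+) atom = 10.
10 = 4(2) + 2, which satisfies Hückel's 4n+2 rule.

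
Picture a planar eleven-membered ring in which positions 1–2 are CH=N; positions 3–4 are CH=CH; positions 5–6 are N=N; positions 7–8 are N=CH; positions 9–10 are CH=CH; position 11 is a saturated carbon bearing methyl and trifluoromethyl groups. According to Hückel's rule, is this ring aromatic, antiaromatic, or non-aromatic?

Non-aromatic

The C(methyl)(trifluoromethyl) position has four σ bonds — that saturated carbon is sp³ and has no p orbital in the ring π system — so the cyclic conjugation is interrupted.
Broken conjugation rules out both aromaticity and antiaromaticity.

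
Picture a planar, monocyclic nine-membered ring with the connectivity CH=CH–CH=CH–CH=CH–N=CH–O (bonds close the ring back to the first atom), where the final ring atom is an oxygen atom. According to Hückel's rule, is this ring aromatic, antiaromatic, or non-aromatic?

Aromatic

Every ring atom contributes a p orbital perpendicular to the ring (every atom in a ring double bond is sp² and brings one electron to the p orbital; the doubly-bonded nitrogens are pyridine-type — their lone pairs lie in the ring plane, leaving one electron in the p orbital; the oxygen donates one lone pair from its p orbital), so the π system is cyclic and fully conjugated.
Counting π electrons: 4 × 2 = 8 from the double-bond units + 2 from the O atom = 10.
Since 10 = 4·2 + 2, the ring meets the 4n+2 criterion.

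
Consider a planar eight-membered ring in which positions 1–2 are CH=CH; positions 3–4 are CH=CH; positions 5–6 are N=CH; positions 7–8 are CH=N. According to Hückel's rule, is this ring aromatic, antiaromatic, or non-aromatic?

Check conjugation: each doubly-bonded ring atom is sp² with one p-orbital electron; each =N– nitrogen is pyridine-type (lone pair in the sp² plane, one electron in the p orbital) — every position has a p orbital, so the cyclic π system is continuous.
Counting π electrons: 4 × 2 = 8 from the 4 double-bond units.
8 is a 4n count (n = 2), so the planar conjugated ring is antiaromatic.

Antiaromatic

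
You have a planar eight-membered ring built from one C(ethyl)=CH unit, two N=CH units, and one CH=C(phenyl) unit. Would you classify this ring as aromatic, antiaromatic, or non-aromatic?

Antiaromatic

Check conjugation: each doubly-bonded ring atom is sp² with one p-orbital electron; each =N– nitrogen is pyridine-type (lone pair in the sp² plane, one electron in the p orbital) — every position has a p orbital, so the cyclic π system is continuous.
Adding the contributions, 4 × 2 = 8 from the 4 double-bond units.
A 4n π count (8, n = 2) in a planar conjugated ring means antiaromatic.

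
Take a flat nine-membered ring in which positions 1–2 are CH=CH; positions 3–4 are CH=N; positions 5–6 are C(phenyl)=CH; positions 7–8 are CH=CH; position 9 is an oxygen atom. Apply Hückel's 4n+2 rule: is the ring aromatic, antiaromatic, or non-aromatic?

Every ring atom contributes a p orbital perpendicular to the ring (the double-bond atoms are sp², each contributing one p electron; each =N– nitrogen is pyridine-type (lone pair in the sp² plane, one electron in the p orbital); the oxygen donates one lone pair from its p orbital), so the π system is cyclic and fully conjugated.
π-electron count: 4 × 2 = 8 from the double-bond units + 2 from the O atom = 10.
10 = 4(2) + 2, which satisfies Hückel's 4n+2 rule.

Aromatic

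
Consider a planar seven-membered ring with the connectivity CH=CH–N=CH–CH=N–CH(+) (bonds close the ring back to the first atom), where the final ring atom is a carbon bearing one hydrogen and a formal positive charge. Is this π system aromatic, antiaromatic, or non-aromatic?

Aromatic

Every ring atom contributes a p orbital perpendicular to the ring (each doubly-bonded ring atom is sp² with one p-orbital electron; each sp² =N– keeps its lone pair in-plane and puts one electron into the π system; the carbocation has an empty p orbital), so the π system is cyclic and fully conjugated.
π-electron count: 3 × 2 = 6 from the double-bond units + 0 from the CH(+) atom = 6.
6 = 4(1) + 2, which satisfies Hückel's 4n+2 rule.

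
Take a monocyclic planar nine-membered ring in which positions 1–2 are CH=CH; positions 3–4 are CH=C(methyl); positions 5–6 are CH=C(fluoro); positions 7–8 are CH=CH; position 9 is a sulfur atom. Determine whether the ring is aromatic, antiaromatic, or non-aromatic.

Aromatic

All ring atoms are sp² and supply a p orbital to the ring (every atom in a ring double bond is sp² and brings one electron to the p orbital; the sulfur donates one lone pair from its p orbital); the conjugation is uninterrupted.
π-electron count: 4 × 2 = 8 from the double-bond units + 2 from the S atom = 10.
With 10 π electrons (n = 2), the Hückel 4n+2 condition holds.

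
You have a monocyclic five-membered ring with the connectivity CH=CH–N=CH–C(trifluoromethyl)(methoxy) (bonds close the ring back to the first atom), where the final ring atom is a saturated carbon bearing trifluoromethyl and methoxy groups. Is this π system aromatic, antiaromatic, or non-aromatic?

The C(trifluoromethyl)(methoxy) position has four σ bonds — that saturated carbon is sp³ and has no p orbital in the ring π system — so the cyclic conjugation is interrupted.
Without a continuous loop of overlapping p orbitals the Hückel electron count never comes into play.

Non-aromatic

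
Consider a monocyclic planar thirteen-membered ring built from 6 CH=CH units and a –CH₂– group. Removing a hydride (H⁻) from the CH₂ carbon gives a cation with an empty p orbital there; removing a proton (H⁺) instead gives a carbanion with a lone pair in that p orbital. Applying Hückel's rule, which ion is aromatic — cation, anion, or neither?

The anion

In both ions every ring atom is sp² and contributes a p orbital, so both rings are fully conjugated.
Cation: 6 × 2 + 0 = 12 π electrons → 4(3), antiaromatic.
Anion: 6 × 2 + 2 = 14 π electrons → 4(3)+2, aromatic.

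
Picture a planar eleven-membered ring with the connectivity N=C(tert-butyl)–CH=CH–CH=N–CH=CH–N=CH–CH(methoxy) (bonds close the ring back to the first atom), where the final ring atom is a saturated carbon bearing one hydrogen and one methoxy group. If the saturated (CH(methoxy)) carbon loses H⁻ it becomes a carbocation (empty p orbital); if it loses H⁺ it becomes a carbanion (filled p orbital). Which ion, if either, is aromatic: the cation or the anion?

The cation

In either ion the ring is fully conjugated: every atom, including the new sp² carbon, supplies a p orbital.
Cation: 5 × 2 + 0 = 10 π electrons → 4(2)+2, aromatic.
Anion: 5 × 2 + 2 = 12 π electrons → 4(3), antiaromatic.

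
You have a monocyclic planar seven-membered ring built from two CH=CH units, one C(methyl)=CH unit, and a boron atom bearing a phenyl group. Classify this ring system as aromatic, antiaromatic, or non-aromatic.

Aromatic

Every ring atom contributes a p orbital perpendicular to the ring (the double-bond atoms are sp², each contributing one p electron; the boron has an empty p orbital), so the π system is cyclic and fully conjugated.
Tallying contributions gives 3 × 2 = 6 from the double-bond units + 0 from the B(phenyl) atom = 6.
That gives a 4n+2 count (6, n = 1).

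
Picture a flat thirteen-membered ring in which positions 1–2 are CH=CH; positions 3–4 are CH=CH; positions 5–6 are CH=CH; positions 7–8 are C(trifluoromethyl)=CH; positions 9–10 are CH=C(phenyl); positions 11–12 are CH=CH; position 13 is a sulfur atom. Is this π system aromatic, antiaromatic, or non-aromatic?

Every ring atom contributes a p orbital perpendicular to the ring (each doubly-bonded ring atom is sp² with one p-orbital electron; the sulfur donates one lone pair from its p orbital), so the π system is cyclic and fully conjugated.
Tallying contributions gives 6 × 2 = 12 from the double-bond units + 2 from the S atom = 14.
Since 14 = 4·3 + 2, the ring meets the 4n+2 criterion.

Aromatic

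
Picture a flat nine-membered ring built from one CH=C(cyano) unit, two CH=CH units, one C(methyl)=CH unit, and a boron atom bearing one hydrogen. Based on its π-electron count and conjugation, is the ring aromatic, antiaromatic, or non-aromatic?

Antiaromatic

The p orbitals form a continuous loop: each doubly-bonded ring atom is sp² with one p-orbital electron; the boron has an empty p orbital. The ring is fully conjugated.
Adding the contributions, 4 × 2 = 8 from the double-bond units + 0 from the BH atom = 8.
8 is a 4n count (n = 2), so the planar conjugated ring is antiaromatic.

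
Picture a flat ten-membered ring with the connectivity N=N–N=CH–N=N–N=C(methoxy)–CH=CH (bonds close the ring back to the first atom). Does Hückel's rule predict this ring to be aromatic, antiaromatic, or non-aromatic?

Aromatic

Every ring atom contributes a p orbital perpendicular to the ring (the double-bond atoms are sp², each contributing one p electron; each sp² =N– keeps its lone pair in-plane and puts one electron into the π system), so the π system is cyclic and fully conjugated.
π-electron count: 5 × 2 = 10 from the 5 double-bond units.
That gives a 4n+2 count (10, n = 2).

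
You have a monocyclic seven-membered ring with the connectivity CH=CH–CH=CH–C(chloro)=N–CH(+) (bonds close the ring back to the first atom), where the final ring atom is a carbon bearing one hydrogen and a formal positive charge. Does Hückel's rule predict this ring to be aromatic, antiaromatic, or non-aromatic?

Check conjugation: every atom in a ring double bond is sp² and brings one electron to the p orbital; each =N– nitrogen is pyridine-type (lone pair in the sp² plane, one electron in the p orbital); the carbocation has an empty p orbital — every position has a p orbital, so the cyclic π system is continuous.
Tallying contributions gives 3 × 2 = 6 from the double-bond units + 0 from the CH(+) atom = 6.
That gives a 4n+2 count (6, n = 1).

Aromatic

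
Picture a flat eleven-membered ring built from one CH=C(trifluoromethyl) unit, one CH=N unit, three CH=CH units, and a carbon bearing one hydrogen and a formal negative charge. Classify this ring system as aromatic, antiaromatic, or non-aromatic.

Check conjugation: every atom in a ring double bond is sp² and brings one electron to the p orbital; each =N– nitrogen is pyridine-type (lone pair in the sp² plane, one electron in the p orbital); the carbanion's lone pair occupies the p orbital — every position has a p orbital, so the cyclic π system is continuous.
Tallying contributions gives 5 × 2 = 10 from the double-bond units + 2 from the CH(-) atom = 12.
12 = 4(3); a planar, fully conjugated 4n system is antiaromatic.

Antiaromatic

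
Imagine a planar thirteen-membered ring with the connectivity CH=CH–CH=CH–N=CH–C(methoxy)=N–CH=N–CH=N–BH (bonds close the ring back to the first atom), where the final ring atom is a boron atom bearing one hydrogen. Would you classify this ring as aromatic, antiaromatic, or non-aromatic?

The p orbitals form a continuous loop: every atom in a ring double bond is sp² and brings one electron to the p orbital; the doubly-bonded nitrogens are pyridine-type — their lone pairs lie in the ring plane, leaving one electron in the p orbital; the boron has an empty p orbital. The ring is fully conjugated.
Counting π electrons: 6 × 2 = 12 from the double-bond units + 0 from the BH atom = 12.
12 = 4(3); a planar, fully conjugated 4n system is antiaromatic.

Antiaromatic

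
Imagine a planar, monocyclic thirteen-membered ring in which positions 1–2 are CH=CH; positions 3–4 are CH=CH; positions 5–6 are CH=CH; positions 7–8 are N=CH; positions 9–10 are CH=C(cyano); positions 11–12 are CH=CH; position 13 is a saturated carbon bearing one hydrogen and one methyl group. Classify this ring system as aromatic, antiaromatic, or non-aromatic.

Non-aromatic

Because that saturated carbon is sp³ and has no p orbital in the ring π system at the CH(methyl) position, the π system cannot extend all the way around the ring.
Broken conjugation rules out both aromaticity and antiaromaticity.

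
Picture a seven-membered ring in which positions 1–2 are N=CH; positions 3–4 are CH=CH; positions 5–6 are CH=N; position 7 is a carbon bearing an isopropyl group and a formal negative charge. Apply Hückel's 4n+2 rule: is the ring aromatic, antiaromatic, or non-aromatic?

The p orbitals form a continuous loop: every atom in a ring double bond is sp² and brings one electron to the p orbital; each sp² =N– keeps its lone pair in-plane and puts one electron into the π system; the carbanion's lone pair occupies the p orbital. The ring is fully conjugated.
Tallying contributions gives 3 × 2 = 6 from the double-bond units + 2 from the C(isopropyl)(-) atom = 8.
8 = 4(2); a planar, fully conjugated 4n system is antiaromatic.

Antiaromatic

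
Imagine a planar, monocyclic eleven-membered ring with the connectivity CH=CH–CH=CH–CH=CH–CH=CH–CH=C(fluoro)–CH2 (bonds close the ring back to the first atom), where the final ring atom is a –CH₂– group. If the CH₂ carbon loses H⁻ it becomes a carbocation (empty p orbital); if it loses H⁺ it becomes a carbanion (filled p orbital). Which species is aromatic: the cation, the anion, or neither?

The cation

Both ions have a continuous loop of p orbitals — each ring atom is sp².
Cation: 5 × 2 + 0 = 10 π electrons → 4(2)+2, aromatic.
Anion: 5 × 2 + 2 = 12 π electrons → 4(3), antiaromatic.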